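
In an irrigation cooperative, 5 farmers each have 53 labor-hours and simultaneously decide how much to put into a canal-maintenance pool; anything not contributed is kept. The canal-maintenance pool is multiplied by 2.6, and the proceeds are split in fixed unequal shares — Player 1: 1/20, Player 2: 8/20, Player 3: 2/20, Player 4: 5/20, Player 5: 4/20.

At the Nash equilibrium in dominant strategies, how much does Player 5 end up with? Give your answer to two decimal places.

Each unit j contributes comes back to j as 2.6 × (j's share), so j prefers to contribute only if that share exceeds 1/2.6 = 0.3846; otherwise keeping the unit dominates.
Only Player 2 (8/20) clears that bar, contributing 53; the remaining 4 contribute 0. Total contributed: 53.
Player 5 keeps 53 and receives 2.6 × 53 × 4/20 = 27.56 from the canal-maintenance pool, for a payoff of 80.56.

80.56 labor-hours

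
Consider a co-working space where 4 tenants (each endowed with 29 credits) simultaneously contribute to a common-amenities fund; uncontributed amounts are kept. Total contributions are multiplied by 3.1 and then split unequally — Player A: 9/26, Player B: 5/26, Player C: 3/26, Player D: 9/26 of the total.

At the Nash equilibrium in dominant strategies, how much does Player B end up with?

For player j, contributing a unit is worthwhile iff 3.1 × (j's share) ≥ 1, i.e. iff j's share is at least 0.3226.
Player A and Player D clear that bar, contributing 29 each; the remaining 2 contribute 0. Total contributed: 58.
Player B keeps 29 and receives 3.1 × 58 × 5/26 = 34.58 from the common-amenities fund, for a payoff of 63.58.

63.58 credits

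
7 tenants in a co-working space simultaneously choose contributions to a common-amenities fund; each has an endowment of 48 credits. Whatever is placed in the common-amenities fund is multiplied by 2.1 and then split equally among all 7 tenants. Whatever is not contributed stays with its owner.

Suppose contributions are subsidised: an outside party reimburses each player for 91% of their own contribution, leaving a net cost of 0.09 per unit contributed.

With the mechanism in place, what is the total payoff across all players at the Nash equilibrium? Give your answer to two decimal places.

The effective private return per unit is now (2.1/7) / 0.09 = 3.3333 > 1, so every player's dominant strategy flips to full contribution.
At the Nash equilibrium everyone contributes 48. Group total payoff = 7 × (48 × 0.91 + 2.1 × 48) = 1011.36.

1011.36 credits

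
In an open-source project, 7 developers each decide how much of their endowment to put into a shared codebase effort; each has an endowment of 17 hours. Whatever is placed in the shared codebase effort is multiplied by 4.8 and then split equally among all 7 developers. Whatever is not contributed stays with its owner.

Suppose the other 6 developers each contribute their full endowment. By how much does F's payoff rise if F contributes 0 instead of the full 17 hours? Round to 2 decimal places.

5.34 hours

Switching from a contribution of 17 to 0 lets F keep an extra 17 hours, but lowers the shared codebase effort by 17, which costs F their own share of that drop: 4.8/7 × 17 = 11.66.
Net gain = 17 − 11.66 = 5.34. The private return per contributed unit (0.6857) is below 1, so free-riding is indeed the best response regardless of what the others do.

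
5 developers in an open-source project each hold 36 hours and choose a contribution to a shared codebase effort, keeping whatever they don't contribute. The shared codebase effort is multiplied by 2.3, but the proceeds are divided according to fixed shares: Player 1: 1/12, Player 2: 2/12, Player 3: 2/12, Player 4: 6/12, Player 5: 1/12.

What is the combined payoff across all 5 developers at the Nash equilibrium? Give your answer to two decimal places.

Player j's private return per contributed unit is 2.3 × (j's share). Contributing is weakly dominant for j when that share is at least 1/2.3 = 0.4348, and contributing 0 is dominant otherwise.
Player 4 alone (share 6/12) is above the threshold, contributing 36; the remaining 4 contribute 0. Total contributed: 36.
The shared codebase effort pays out 2.3 × 36 = 82.80 in total (split across the unequal shares, but the aggregate is all that matters for the group sum).
The 4 free-riders keep 36 each, adding 144. Group total = 144 + 82.80 = 226.80.

226.80 hours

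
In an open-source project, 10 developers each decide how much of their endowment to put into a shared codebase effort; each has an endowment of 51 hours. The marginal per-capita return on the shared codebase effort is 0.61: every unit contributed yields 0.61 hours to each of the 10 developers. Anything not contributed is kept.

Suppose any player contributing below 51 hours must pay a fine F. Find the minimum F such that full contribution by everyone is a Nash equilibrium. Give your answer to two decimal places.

19.89 hours

Given the others contribute fully, the best deviation is to contribute 0 (any partial contribution still incurs the fine and gives up units whose private return 0.61 is below 1).
Deviating from 51 to 0 saves 51 hours but forfeits the deviator's share of the drop in the shared codebase effort: 0.61 × 51 = 31.11.
So the deviation gain is 51 − 31.11 = 19.89, and the fine must be at least 19.89 hours to wipe it out.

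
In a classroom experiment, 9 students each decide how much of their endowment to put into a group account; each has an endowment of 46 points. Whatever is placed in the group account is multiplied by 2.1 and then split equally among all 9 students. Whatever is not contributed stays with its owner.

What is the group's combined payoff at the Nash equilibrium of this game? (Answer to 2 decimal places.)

414.00 points

Each contributed unit returns 2.1/9 = 0.2333 to its contributor — below 1 — so contributing 0 is dominant for every player. At the Nash equilibrium everyone keeps their 46, and the group total is 9 × 46 = 414.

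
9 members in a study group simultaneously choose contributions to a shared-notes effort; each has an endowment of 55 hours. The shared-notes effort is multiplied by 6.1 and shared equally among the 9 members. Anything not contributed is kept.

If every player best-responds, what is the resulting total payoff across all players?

495.00 hours

Each contributed unit returns 6.1/9 = 0.6778 to its contributor — below 1 — so contributing 0 is dominant for every player. At the Nash equilibrium everyone keeps their 55, and the group total is 9 × 55 = 495.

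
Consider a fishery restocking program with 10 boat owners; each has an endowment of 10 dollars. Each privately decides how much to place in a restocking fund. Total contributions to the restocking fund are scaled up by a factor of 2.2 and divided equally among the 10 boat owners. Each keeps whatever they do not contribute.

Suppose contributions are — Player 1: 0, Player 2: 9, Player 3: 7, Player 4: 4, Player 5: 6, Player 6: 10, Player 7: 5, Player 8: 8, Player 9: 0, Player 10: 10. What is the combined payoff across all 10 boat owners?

Total contributed: 0 + 9 + 7 + 4 + 6 + 10 + 5 + 8 + 0 + 10 = 59; total kept: 10 × 10 − 59 = 41.
The restocking fund pays out 2.2 × 59 = 129.80 in aggregate.
Group total = 41 + 129.80 = 170.80.

170.80 dollars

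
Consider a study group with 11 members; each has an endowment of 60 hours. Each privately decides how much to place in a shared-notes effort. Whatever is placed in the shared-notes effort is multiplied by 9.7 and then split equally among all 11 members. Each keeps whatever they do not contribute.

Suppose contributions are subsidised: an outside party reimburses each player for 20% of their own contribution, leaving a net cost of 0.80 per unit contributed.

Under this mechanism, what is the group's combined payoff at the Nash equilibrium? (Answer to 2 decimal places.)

With the mechanism, a contributed unit returns (9.7/11) / 0.80 = 1.1023 per unit of net cost to the contributor — now above 1 — so contributing fully is weakly dominant for every player.
So the Nash equilibrium is full contribution by all 11; the group earns 11 × (60 × 0.20 + 9.7 × 60) = 6534.00.

6534.00 hours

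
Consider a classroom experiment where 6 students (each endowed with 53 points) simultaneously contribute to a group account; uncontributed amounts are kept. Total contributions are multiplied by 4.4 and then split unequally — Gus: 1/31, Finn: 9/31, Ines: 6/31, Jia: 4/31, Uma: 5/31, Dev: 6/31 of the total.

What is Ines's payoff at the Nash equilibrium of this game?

98.14 points

A player with share s gets back 4.4·s per unit contributed, so full contribution is dominant for anyone with s > 1/4.4 = 0.2273 and zero contribution is dominant for anyone below.
Only Finn (9/31) clears that bar, contributing 53; the remaining 5 contribute 0. Total contributed: 53.
Ines keeps 53 and receives 4.4 × 53 × 6/31 = 45.14 from the group account, for a payoff of 98.14.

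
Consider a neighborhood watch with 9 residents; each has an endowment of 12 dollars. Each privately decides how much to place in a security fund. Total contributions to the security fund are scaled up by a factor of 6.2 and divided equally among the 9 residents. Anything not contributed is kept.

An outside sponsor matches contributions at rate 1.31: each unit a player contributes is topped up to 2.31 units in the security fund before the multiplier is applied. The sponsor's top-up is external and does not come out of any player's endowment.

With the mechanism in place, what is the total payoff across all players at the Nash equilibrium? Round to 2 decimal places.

With the mechanism, a contributed unit returns 6.2 × 2.31 / 9 = 1.5913 per unit of net cost to the contributor — now above 1 — so contributing fully is weakly dominant for every player.
At the Nash equilibrium everyone contributes 12. Group total payoff = 6.2 × 2.31 × 108 = 1546.78.

1546.78 dollars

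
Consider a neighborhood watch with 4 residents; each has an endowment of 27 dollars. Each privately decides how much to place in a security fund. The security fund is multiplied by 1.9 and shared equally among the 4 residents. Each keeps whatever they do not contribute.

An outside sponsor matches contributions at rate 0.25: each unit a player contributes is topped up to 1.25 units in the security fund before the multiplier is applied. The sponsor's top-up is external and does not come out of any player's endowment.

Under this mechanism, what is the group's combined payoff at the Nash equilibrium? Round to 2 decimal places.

With the mechanism, a contributed unit returns 1.9 × 1.25 / 4 = 0.5938 per unit of net cost — still below 1 — so contributing 0 remains dominant for every player.
Everyone keeps their endowment and the group total is 4 × 27 = 108.

108.00 dollars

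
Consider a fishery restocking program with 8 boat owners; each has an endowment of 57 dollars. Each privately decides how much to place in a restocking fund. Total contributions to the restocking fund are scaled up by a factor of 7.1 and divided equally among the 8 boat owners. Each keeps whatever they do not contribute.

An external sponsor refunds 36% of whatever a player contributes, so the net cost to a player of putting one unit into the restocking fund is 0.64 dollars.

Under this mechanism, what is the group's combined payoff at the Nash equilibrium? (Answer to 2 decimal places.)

With the mechanism, a contributed unit returns (7.1/8) / 0.64 = 1.3867 per unit of net cost to the contributor — now above 1 — so contributing fully is weakly dominant for every player.
So the Nash equilibrium is full contribution by all 8; the group earns 8 × (57 × 0.36 + 7.1 × 57) = 3401.76.

3401.76 dollars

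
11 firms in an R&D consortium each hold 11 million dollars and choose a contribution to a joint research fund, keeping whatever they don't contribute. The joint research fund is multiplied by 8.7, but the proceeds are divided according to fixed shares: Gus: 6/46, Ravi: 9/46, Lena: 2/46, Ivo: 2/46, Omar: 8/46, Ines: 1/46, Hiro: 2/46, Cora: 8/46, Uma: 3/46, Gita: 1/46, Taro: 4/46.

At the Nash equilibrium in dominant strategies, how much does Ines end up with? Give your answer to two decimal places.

For player j, contributing a unit is worthwhile iff 8.7 × (j's share) ≥ 1, i.e. iff j's share is at least 0.1149.
Gus, Ravi, Omar and Cora are above the threshold, contributing 11 each; the remaining 7 contribute 0. Total contributed: 44.
Ines keeps 11 and receives 8.7 × 44 × 1/46 = 8.32 from the joint research fund, for a payoff of 19.32.

19.32 million dollars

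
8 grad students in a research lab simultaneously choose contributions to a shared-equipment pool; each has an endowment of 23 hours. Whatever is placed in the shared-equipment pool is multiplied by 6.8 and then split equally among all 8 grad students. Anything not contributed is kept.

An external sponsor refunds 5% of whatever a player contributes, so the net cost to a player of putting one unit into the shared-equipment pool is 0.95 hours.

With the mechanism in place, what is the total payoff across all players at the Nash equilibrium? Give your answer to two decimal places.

Even with the mechanism, each unit contributed returns only (6.8/8) / 0.95 = 0.8947 per unit of net cost, so contributing nothing is still dominant.
Everyone keeps their endowment and the group total is 8 × 23 = 184.

184.00 hours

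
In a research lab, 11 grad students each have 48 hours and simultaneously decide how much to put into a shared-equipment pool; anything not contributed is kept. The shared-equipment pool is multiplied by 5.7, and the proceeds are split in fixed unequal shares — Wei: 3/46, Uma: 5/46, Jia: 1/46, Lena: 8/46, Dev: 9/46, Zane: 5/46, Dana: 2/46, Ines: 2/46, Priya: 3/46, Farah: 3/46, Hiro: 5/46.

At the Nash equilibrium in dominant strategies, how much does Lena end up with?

95.58 hours

Player j's private return per contributed unit is 5.7 × (j's share). Contributing is weakly dominant for j when that share is at least 1/5.7 = 0.1754, and contributing 0 is dominant otherwise.
Only Dev (9/46) clears that bar, contributing 48; the remaining 10 contribute 0. Total contributed: 48.
Lena keeps 48 and receives 5.7 × 48 × 8/46 = 47.58 from the shared-equipment pool, for a payoff of 95.58.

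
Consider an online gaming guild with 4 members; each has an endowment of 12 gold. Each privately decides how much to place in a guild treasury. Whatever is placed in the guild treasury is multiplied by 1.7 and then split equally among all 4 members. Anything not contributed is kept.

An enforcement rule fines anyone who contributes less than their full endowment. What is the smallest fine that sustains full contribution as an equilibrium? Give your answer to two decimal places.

6.90 gold

Given the others contribute fully, the best deviation is to contribute 0 (any partial contribution still incurs the fine and gives up units whose private return 0.4250 is below 1).
Deviating from 12 to 0 saves 12 gold but forfeits the deviator's share of the drop in the guild treasury: 1.7/4 × 12 = 5.10.
So the deviation gain is 12 − 5.10 = 6.90, and the fine must be at least 6.90 gold to wipe it out.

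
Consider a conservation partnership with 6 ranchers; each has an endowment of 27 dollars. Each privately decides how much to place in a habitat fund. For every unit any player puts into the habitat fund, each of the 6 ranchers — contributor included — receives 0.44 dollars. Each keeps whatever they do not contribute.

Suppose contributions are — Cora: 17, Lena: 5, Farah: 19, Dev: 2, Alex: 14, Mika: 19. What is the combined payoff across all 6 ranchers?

Total contributed: 17 + 5 + 19 + 2 + 14 + 19 = 76; total kept: 6 × 27 − 76 = 86.
The habitat fund pays out 0.44 × 6 × 76 = 200.64 in aggregate.
Group total = 86 + 200.64 = 286.64.

286.64 dollars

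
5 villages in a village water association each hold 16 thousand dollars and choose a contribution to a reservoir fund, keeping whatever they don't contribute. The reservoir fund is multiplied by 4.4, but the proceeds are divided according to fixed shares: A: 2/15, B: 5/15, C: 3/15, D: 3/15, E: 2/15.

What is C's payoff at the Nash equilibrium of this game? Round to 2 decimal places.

30.08 thousand dollars

Player j's private return per contributed unit is 4.4 × (j's share). Contributing is weakly dominant for j when that share is at least 1/4.4 = 0.2273, and contributing 0 is dominant otherwise.
The only share above 0.2273 is B's 5/15, contributing 16; the remaining 4 contribute 0. Total contributed: 16.
C keeps 16 and receives 4.4 × 16 × 3/15 = 14.08 from the reservoir fund, for a payoff of 30.08.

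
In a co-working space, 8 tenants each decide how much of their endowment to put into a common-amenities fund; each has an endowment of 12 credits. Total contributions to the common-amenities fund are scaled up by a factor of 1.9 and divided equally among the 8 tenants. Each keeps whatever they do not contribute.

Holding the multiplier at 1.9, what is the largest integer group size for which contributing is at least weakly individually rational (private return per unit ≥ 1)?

Private return per unit is 1.9/(group size), which is ≥ 1 whenever the group size is ≤ 1.9.
The largest such integer is 1.

1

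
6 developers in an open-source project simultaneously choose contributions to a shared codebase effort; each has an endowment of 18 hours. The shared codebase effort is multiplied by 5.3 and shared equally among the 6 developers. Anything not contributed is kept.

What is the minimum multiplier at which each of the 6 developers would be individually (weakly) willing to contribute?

A contributed unit returns (multiplier)/6 to its contributor.
This reaches 1 exactly when the multiplier is 6.

6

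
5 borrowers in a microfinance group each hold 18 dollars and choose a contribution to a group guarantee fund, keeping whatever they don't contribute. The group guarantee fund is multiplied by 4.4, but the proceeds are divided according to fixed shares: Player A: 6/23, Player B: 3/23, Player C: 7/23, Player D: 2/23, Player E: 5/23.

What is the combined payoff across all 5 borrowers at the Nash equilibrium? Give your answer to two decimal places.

212.40 dollars

For player j, contributing a unit is worthwhile iff 4.4 × (j's share) ≥ 1, i.e. iff j's share is at least 0.2273.
Player A and Player C clear that bar, contributing 18 each; the remaining 3 contribute 0. Total contributed: 36.
The group guarantee fund pays out 4.4 × 36 = 158.40 in total (split across the unequal shares, but the aggregate is all that matters for the group sum).
The 3 free-riders keep 18 each, adding 54. Group total = 54 + 158.40 = 212.40.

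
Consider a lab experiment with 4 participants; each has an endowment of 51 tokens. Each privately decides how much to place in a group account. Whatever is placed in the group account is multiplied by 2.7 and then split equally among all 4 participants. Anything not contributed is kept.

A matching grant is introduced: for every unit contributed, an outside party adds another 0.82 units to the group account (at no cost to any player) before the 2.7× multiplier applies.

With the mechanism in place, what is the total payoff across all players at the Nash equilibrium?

1002.46 tokens

Under the mechanism each unit contributed yields 2.7 × 1.82 / 4 = 1.2285 back to its contributor per unit of net cost, which exceeds 1, making full contribution the dominant choice for everyone.
At the Nash equilibrium everyone contributes 51. Group total payoff = 2.7 × 1.82 × 204 = 1002.46.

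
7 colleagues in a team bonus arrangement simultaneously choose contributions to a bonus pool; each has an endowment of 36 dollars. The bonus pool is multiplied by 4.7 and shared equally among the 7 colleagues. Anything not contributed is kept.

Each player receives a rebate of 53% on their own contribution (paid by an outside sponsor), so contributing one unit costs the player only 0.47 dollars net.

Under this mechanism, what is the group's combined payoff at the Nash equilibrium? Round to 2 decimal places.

The effective private return per unit is now (4.7/7) / 0.47 = 1.4286 > 1, so every player's dominant strategy flips to full contribution.
At the Nash equilibrium everyone contributes 36. Group total payoff = 7 × (36 × 0.53 + 4.7 × 36) = 1317.96.

1317.96 dollars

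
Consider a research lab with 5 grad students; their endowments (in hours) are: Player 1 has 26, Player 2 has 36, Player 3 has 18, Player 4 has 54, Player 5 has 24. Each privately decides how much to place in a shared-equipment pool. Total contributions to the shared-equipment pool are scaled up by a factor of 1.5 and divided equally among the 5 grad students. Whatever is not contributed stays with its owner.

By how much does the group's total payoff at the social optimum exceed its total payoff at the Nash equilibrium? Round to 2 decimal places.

The private return per contributed unit is 1.5/5 = 0.3000 < 1 for every player regardless of endowment, so the Nash equilibrium is zero contribution and the group total is Σ E_j = 26 + 36 + 18 + 54 + 24 = 158.
Each contributed unit returns 1.500 to the group, so the social optimum is full contribution by everyone: group total = 1.500 × 158 = 237.00.
Efficiency loss = (1.500 − 1) × 158 = 79.00.

79.00 hours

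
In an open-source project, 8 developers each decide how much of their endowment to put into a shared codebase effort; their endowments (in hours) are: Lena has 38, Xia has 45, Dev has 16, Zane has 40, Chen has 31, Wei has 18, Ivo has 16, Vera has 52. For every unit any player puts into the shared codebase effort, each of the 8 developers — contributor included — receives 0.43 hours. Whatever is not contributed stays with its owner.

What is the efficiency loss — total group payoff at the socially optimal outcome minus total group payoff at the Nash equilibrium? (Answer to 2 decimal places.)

624.64 hours

The private return per contributed unit is 0.43 < 1 for everyone, so the Nash equilibrium is zero contribution and the group total is Σ E_j = 38 + 45 + 16 + 40 + 31 + 18 + 16 + 52 = 256.
Each contributed unit returns 3.440 to the group, so the social optimum is full contribution by everyone: group total = 3.440 × 256 = 880.64.
Efficiency loss = (3.440 − 1) × 256 = 624.64.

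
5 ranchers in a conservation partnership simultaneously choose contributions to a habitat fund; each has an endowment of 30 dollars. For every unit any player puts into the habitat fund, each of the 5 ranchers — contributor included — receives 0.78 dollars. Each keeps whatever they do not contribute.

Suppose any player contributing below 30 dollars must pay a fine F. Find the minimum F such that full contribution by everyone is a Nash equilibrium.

Given the others contribute fully, the best deviation is to contribute 0 (any partial contribution still incurs the fine and gives up units whose private return 0.78 is below 1).
Deviating from 30 to 0 saves 30 dollars but forfeits the deviator's share of the drop in the habitat fund: 0.78 × 30 = 23.40.
So the deviation gain is 30 − 23.40 = 6.60, and the fine must be at least 6.60 dollars to wipe it out.

6.60 dollars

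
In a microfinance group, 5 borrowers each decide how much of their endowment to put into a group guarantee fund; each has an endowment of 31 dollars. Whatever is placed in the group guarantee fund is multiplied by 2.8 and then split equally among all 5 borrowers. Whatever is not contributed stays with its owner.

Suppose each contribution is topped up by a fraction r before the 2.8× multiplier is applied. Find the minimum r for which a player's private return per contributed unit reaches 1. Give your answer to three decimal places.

0.786

With matching at rate r, one contributed unit becomes (1 + r) in the group guarantee fund and returns 2.8 × (1 + r) / 5 to the contributor.
Setting this equal to 1: 1 + r = 5/2.8 = 1.7857.
So the minimum matching rate is r = 1.7857 − 1 = 0.786.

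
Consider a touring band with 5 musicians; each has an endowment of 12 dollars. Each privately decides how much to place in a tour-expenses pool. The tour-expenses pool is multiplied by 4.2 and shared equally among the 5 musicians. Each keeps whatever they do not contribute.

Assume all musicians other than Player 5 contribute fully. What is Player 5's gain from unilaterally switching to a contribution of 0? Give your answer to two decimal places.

1.92 dollars

Switching from a contribution of 12 to 0 lets Player 5 keep an extra 12 dollars, but lowers the tour-expenses pool by 12, which costs Player 5 their own share of that drop: 4.2/5 × 12 = 10.08.
Net gain = 12 − 10.08 = 1.92. The private return per contributed unit (0.8400) is below 1, so free-riding is indeed the best response regardless of what the others do.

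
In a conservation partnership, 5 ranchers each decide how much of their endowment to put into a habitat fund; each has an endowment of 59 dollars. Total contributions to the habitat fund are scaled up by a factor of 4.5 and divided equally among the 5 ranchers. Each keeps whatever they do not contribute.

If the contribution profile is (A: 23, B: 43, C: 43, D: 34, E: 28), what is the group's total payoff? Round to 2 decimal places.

893.50 dollars

Total contributed: 23 + 43 + 43 + 34 + 28 = 171; total kept: 5 × 59 − 171 = 124.
The habitat fund pays out 4.5 × 171 = 769.50 in aggregate.
Group total = 124 + 769.50 = 893.50.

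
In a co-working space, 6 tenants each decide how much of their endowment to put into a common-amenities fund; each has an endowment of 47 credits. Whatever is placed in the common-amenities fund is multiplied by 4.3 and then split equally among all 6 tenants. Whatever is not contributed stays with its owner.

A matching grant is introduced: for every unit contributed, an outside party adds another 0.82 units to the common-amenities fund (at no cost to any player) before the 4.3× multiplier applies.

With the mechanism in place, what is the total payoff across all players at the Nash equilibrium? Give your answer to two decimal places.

The effective private return per unit is now 4.3 × 1.82 / 6 = 1.3043 > 1, so every player's dominant strategy flips to full contribution.
So the Nash equilibrium is full contribution by all 6; the group earns 4.3 × 1.82 × 282 = 2206.93.

2206.93 credits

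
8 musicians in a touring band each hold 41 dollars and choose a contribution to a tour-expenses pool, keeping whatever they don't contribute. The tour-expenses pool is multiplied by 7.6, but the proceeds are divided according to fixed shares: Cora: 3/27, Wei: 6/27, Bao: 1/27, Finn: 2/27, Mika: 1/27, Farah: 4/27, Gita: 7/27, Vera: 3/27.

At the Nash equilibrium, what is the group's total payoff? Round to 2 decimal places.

Each unit j contributes comes back to j as 7.6 × (j's share), so j prefers to contribute only if that share exceeds 1/7.6 = 0.1316; otherwise keeping the unit dominates.
Wei, Farah and Gita are above the threshold, contributing 41 each; the remaining 5 contribute 0. Total contributed: 123.
The tour-expenses pool pays out 7.6 × 123 = 934.80 in total (split across the unequal shares, but the aggregate is all that matters for the group sum).
The 5 free-riders keep 41 each, adding 205. Group total = 205 + 934.80 = 1139.80.

1139.80 dollars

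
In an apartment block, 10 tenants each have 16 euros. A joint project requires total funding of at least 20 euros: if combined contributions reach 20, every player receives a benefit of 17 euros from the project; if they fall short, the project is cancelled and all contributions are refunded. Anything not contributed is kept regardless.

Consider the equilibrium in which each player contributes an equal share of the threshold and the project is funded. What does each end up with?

Equal share of the threshold: 20/10 = 2.
At this profile no one gains by cutting their contribution: any cut drops the total below 20, the project is cancelled, contributions are refunded, and the deviator ends with 16, which is less than 16 − 2 + 17 = 31. Contributing more than 2 just wastes the excess. So contributing exactly 2 is a best response.
Each player's payoff: 16 − 2 + 17 = 31.

31 euros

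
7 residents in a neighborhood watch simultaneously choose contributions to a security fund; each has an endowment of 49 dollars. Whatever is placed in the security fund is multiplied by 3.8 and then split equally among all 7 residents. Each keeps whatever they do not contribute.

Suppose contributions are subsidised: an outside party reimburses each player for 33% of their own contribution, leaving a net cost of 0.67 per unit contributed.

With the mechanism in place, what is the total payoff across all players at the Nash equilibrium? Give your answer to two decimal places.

The effective private return is (3.8/7) / 0.67 = 0.8102, which is still under 1, so the mechanism doesn't change anyone's dominant strategy: zero contribution.
Everyone keeps their endowment and the group total is 7 × 49 = 343.

343.00 dollars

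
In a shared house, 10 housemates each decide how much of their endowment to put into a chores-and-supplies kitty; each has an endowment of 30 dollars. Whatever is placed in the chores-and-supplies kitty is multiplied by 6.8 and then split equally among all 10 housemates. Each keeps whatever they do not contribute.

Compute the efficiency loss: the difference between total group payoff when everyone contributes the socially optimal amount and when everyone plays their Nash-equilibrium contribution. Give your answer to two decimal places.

Each contributed unit returns 6.8/10 = 0.6800 to its contributor — below 1 — so contributing 0 is dominant for every player. At the Nash equilibrium everyone keeps their 30, and the group total is 10 × 30 = 300.
Each contributed unit returns 6.800 to the group as a whole (0.6800 to each of 10 players), which exceeds 1, so the social optimum is full contribution: group total = 6.800 × 300 = 2040.00.
Efficiency loss = 2040.00 − 300 = 1740.00.

1740.00 dollars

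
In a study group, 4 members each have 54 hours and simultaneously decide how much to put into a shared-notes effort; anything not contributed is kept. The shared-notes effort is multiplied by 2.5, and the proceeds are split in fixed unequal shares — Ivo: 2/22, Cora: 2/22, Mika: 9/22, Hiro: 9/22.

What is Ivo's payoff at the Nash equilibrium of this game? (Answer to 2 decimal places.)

A player with share s gets back 2.5·s per unit contributed, so full contribution is dominant for anyone with s > 1/2.5 = 0.4000 and zero contribution is dominant for anyone below.
Mika and Hiro clear that bar, contributing 54 each; the remaining 2 contribute 0. Total contributed: 108.
Ivo keeps 54 and receives 2.5 × 108 × 2/22 = 24.55 from the shared-notes effort, for a payoff of 78.55.

78.55 hours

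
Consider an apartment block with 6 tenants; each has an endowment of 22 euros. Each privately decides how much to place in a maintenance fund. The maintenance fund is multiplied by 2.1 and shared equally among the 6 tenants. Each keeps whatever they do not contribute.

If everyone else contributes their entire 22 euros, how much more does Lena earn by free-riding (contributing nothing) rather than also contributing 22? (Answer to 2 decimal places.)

Switching from a contribution of 22 to 0 lets Lena keep an extra 22 euros, but lowers the maintenance fund by 22, which costs Lena their own share of that drop: 2.1/6 × 22 = 7.70.
Net gain = 22 − 7.70 = 14.30. The private return per contributed unit (0.3500) is below 1, so free-riding is indeed the best response regardless of what the others do.

14.30 euros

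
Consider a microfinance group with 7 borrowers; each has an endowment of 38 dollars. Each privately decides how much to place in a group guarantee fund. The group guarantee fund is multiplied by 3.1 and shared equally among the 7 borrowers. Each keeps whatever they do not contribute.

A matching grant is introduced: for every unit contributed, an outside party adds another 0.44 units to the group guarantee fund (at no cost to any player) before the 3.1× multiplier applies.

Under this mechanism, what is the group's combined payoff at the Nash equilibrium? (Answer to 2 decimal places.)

266.00 dollars

Even with the mechanism, each unit contributed returns only 3.1 × 1.44 / 7 = 0.6377 per unit of net cost, so contributing nothing is still dominant.
Everyone keeps their endowment and the group total is 7 × 38 = 266.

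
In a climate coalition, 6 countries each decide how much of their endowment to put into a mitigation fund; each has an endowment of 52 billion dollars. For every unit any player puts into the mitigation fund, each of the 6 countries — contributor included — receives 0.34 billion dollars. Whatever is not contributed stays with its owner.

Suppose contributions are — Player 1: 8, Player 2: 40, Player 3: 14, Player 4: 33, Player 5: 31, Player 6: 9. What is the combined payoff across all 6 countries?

Total contributed: 8 + 40 + 14 + 33 + 31 + 9 = 135; total kept: 6 × 52 − 135 = 177.
The mitigation fund pays out 0.34 × 6 × 135 = 275.40 in aggregate.
Group total = 177 + 275.40 = 452.40.

452.40 billion dollars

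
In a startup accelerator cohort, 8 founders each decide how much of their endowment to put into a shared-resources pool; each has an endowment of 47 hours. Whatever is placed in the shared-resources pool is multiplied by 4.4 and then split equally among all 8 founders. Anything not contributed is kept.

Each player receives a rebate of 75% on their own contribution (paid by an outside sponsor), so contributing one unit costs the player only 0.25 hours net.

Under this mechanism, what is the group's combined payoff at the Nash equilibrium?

Under the mechanism each unit contributed yields (4.4/8) / 0.25 = 2.2000 back to its contributor per unit of net cost, which exceeds 1, making full contribution the dominant choice for everyone.
So the Nash equilibrium is full contribution by all 8; the group earns 8 × (47 × 0.75 + 4.4 × 47) = 1936.40.

1936.40 hours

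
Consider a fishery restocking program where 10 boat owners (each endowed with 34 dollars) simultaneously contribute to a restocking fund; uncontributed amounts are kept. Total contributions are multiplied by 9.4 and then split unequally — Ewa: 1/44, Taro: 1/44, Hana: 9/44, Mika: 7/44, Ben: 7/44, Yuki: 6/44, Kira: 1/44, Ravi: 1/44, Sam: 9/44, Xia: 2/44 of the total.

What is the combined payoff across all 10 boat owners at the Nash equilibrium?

1768.00 dollars

Player j's private return per contributed unit is 9.4 × (j's share). Contributing is weakly dominant for j when that share is at least 1/9.4 = 0.1064, and contributing 0 is dominant otherwise.
Hana, Mika, Ben, Yuki and Sam clear that bar, contributing 34 each; the remaining 5 contribute 0. Total contributed: 170.
The restocking fund pays out 9.4 × 170 = 1598.00 in total (split across the unequal shares, but the aggregate is all that matters for the group sum).
The 5 free-riders keep 34 each, adding 170. Group total = 170 + 1598.00 = 1768.00.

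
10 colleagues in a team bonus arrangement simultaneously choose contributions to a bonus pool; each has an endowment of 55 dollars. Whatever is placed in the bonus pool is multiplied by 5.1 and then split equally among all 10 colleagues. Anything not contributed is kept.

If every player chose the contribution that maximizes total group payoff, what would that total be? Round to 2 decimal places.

2805.00 dollars

Each contributed unit returns 5.100 to the group as a whole (0.5100 to each of 10 players), which exceeds 1, so the social optimum is full contribution: group total = 5.100 × 550 = 2805.00.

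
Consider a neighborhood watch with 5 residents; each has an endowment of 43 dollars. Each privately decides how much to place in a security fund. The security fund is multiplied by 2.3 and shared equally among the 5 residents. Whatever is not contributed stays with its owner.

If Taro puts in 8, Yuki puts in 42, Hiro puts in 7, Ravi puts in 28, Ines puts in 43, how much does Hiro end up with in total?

Total contributed: 8 + 42 + 7 + 28 + 43 = 128.
Each receives 2.3 × 128 / 5 = 58.88 from the security fund.
Hiro keeps 43 − 7 = 36, so Hiro's payoff is 36 + 58.88 = 94.88.

94.88 dollars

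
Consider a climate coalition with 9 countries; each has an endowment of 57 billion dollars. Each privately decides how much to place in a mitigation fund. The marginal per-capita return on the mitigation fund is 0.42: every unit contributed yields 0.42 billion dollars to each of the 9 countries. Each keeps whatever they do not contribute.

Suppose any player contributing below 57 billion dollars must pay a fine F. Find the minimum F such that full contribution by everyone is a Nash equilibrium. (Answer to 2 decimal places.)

33.06 billion dollars

Given the others contribute fully, the best deviation is to contribute 0 (any partial contribution still incurs the fine and gives up units whose private return 0.42 is below 1).
Deviating from 57 to 0 saves 57 billion dollars but forfeits the deviator's share of the drop in the mitigation fund: 0.42 × 57 = 23.94.
So the deviation gain is 57 − 23.94 = 33.06, and the fine must be at least 33.06 billion dollars to wipe it out.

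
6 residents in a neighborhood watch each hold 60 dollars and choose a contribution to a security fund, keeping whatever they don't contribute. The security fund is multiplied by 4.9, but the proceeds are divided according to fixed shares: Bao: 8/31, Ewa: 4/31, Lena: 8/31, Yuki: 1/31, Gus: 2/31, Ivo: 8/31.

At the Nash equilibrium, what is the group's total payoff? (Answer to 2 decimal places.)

1062.00 dollars

Player j's private return per contributed unit is 4.9 × (j's share). Contributing is weakly dominant for j when that share is at least 1/4.9 = 0.2041, and contributing 0 is dominant otherwise.
Bao, Lena and Ivo are above the threshold, contributing 60 each; the remaining 3 contribute 0. Total contributed: 180.
The security fund pays out 4.9 × 180 = 882.00 in total (split across the unequal shares, but the aggregate is all that matters for the group sum).
The 3 free-riders keep 60 each, adding 180. Group total = 180 + 882.00 = 1062.00.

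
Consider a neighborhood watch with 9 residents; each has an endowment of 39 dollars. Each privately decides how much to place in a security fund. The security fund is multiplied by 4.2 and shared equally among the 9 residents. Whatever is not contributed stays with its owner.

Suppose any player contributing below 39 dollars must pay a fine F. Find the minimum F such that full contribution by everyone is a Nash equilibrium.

Given the others contribute fully, the best deviation is to contribute 0 (any partial contribution still incurs the fine and gives up units whose private return 0.4667 is below 1).
Deviating from 39 to 0 saves 39 dollars but forfeits the deviator's share of the drop in the security fund: 4.2/9 × 39 = 18.20.
So the deviation gain is 39 − 18.20 = 20.80, and the fine must be at least 20.80 dollars to wipe it out.

20.80 dollars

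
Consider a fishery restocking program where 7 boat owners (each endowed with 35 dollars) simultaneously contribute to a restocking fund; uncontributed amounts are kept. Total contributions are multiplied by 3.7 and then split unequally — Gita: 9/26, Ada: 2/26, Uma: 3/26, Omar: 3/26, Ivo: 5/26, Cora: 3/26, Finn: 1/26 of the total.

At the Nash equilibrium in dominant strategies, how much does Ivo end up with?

59.90 dollars

A player with share s gets back 3.7·s per unit contributed, so full contribution is dominant for anyone with s > 1/3.7 = 0.2703 and zero contribution is dominant for anyone below.
Gita alone (share 9/26) is above the threshold, contributing 35; the remaining 6 contribute 0. Total contributed: 35.
Ivo keeps 35 and receives 3.7 × 35 × 5/26 = 24.90 from the restocking fund, for a payoff of 59.90.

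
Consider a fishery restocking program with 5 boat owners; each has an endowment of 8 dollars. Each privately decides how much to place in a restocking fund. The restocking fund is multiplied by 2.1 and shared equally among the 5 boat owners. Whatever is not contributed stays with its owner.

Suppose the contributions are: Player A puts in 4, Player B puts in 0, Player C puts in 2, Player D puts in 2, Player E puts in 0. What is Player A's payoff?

7.36 dollars

Total contributed: 4 + 0 + 2 + 2 + 0 = 8.
Each receives 2.1 × 8 / 5 = 3.36 from the restocking fund.
Player A keeps 8 − 4 = 4, so Player A's payoff is 4 + 3.36 = 7.36.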